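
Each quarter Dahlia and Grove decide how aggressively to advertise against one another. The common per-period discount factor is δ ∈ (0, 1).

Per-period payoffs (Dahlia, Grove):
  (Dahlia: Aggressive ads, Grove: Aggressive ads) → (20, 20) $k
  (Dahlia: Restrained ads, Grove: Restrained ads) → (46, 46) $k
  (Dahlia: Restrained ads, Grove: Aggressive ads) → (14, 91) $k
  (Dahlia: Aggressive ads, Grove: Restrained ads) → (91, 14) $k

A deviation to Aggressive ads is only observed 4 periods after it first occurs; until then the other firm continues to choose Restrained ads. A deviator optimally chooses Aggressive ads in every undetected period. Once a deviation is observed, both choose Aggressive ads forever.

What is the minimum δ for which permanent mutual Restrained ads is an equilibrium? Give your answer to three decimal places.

0.892

Deviating for the 4 undetected periods gains 91−46 = 45 per period over cooperation, then loses 46−20 = 26 per period forever once punishment starts.
Gain: 45(1 + δ + … + δ^3); loss: 26·δ^4/(1−δ).
No profitable deviation ⇔ 45(1−δ^4) ≤ 26·δ^4, i.e. δ^4 ≥ 45/(45+26) = 45/71.
Hence δ ≥ (45/71)^(1/4) ≈ 0.892.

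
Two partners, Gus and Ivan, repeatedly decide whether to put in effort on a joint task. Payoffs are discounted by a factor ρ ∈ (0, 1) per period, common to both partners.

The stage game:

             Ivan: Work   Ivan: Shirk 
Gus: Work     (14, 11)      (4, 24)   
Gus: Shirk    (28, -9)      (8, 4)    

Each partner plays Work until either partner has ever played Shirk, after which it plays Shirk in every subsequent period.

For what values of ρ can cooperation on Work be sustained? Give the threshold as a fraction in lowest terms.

Gus: cooperation gives 14 each period; deviation gives 28 once then 8 forever.
  14/(1−ρ) ≥ 28 + 8ρ/(1−ρ) ⇒ ρ ≥ 14/20 = 7/10.
Ivan: cooperation gives 11 each period; deviation gives 24 once then 4 forever.
  ρ ≥ 13/20.
Both must hold, so the binding constraint is Gus's: ρ ≥ 7/10.

7/10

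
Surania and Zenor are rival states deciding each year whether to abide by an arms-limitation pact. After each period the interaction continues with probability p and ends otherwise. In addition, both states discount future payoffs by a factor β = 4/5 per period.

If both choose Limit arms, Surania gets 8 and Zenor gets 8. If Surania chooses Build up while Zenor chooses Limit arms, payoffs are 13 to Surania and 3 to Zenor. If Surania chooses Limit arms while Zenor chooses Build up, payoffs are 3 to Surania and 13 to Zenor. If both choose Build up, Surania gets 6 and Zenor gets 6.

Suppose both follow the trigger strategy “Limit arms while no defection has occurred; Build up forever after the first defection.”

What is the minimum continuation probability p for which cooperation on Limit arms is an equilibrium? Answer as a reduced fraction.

Expected continuation weight on next period's payoff is β·p = 4/5·p, which plays the role of the discount factor.
Cooperation requires 4/5·p ≥ (13−8)/(13−6) = 5/7, hence p ≥ 25/28.

25/28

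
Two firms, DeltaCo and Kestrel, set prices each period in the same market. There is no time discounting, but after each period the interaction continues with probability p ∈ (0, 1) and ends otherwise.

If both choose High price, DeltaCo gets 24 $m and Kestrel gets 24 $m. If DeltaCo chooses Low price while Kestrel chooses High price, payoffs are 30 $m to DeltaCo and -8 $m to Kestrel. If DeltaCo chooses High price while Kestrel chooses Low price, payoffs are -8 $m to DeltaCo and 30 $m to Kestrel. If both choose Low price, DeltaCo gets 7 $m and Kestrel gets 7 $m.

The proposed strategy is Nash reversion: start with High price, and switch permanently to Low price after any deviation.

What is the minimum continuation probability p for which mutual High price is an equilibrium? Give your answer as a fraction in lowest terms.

6/23

With no time discounting, the continuation probability p plays the role of the discount factor.
Grim-trigger IC: 24/(1−p) ≥ 30 + 7p/(1−p) ⇒ p ≥ (30−24)/(30−7) = 6/23.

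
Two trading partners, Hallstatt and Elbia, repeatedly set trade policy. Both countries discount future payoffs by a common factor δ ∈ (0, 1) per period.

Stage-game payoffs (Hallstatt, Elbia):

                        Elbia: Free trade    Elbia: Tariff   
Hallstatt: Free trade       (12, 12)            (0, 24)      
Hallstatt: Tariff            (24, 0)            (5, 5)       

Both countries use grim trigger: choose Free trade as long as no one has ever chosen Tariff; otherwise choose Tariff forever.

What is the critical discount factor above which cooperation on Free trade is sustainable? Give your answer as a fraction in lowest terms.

12/19

One-period gain from deviating is 24 − 12 = 12. The loss is 12 − 5 = 7 in every subsequent period, with present value 7·δ/(1−δ).
Deviation is unprofitable when 7·δ/(1−δ) ≥ 12, i.e. δ/(1−δ) ≥ 12/7.
Equivalently δ ≥ 12/(12+7) = 12/19.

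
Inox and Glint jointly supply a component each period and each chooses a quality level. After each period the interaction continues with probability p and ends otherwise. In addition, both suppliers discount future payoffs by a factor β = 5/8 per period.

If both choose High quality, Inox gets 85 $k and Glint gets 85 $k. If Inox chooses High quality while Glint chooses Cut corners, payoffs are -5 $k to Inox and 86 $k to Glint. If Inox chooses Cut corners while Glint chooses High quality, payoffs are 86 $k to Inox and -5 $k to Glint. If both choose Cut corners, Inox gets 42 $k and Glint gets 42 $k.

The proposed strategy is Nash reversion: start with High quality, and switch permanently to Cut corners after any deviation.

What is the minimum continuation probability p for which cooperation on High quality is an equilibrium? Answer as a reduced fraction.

2/55

Expected continuation weight on next period's payoff is β·p = 5/8·p, which plays the role of the discount factor.
Cooperation requires 5/8·p ≥ (86−85)/(86−42) = 1/44, hence p ≥ 2/55.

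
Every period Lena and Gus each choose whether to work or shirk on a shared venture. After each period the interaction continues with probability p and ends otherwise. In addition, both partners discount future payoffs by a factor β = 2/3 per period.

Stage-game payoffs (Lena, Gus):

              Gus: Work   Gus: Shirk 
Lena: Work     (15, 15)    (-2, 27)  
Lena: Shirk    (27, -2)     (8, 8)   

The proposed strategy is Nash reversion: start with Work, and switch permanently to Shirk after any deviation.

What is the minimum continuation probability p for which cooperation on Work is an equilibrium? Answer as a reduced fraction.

Expected continuation weight on next period's payoff is β·p = 2/3·p, which plays the role of the discount factor.
Cooperation requires 2/3·p ≥ (27−15)/(27−8) = 12/19, hence p ≥ 18/19.

18/19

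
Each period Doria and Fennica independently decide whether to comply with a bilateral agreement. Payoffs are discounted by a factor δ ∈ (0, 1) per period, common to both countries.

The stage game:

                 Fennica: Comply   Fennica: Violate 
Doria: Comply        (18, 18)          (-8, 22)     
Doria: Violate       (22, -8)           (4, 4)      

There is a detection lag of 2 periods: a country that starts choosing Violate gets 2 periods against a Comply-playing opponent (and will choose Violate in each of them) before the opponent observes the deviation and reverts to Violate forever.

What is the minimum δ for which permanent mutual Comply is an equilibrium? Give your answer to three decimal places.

0.471

A deviator earns 22 for 2 periods, then 4 forever; cooperating earns 18 forever. Multiplying the IC by (1−δ):
18 ≥ 22(1−δ^2) + 4δ^2, so 18·δ^2 ≥ 4 and δ^2 ≥ 2/9.
δ ≥ (2/9)^(1/2) ≈ 0.471.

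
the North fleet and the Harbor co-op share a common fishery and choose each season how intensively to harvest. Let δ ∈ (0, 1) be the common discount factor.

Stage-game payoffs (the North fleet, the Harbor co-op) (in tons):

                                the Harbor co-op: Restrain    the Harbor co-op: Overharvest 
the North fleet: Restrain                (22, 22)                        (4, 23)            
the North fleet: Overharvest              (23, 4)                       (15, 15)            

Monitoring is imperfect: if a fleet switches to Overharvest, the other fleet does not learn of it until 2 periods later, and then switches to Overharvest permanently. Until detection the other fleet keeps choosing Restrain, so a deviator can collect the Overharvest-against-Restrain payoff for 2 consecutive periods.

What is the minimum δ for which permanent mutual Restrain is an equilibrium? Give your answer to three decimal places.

0.354

Deviating for the 2 undetected periods gains 23−22 = 1 per period over cooperation, then loses 22−15 = 7 per period forever once punishment starts.
Gain: 1(1 + δ + … + δ^1); loss: 7·δ^2/(1−δ).
No profitable deviation ⇔ 1(1−δ^2) ≤ 7·δ^2, i.e. δ^2 ≥ 1/(1+7) = 1/8.
Hence δ ≥ (1/8)^(1/2) ≈ 0.354.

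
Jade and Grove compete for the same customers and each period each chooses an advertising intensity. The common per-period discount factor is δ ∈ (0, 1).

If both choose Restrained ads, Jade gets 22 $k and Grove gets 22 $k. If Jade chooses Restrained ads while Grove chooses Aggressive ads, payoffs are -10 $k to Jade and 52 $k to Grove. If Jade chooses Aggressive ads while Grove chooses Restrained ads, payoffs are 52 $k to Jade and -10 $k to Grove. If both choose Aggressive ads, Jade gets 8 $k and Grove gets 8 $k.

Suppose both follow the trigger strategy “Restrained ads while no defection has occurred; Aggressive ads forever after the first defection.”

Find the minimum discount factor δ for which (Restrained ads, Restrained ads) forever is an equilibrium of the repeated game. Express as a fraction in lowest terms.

One-period gain from deviating is 52 − 22 = 30. The loss is 22 − 8 = 14 in every subsequent period, with present value 14·δ/(1−δ).
Deviation is unprofitable when 14·δ/(1−δ) ≥ 30, i.e. δ/(1−δ) ≥ 15/7.
Equivalently δ ≥ 30/(30+14) = 15/22.

15/22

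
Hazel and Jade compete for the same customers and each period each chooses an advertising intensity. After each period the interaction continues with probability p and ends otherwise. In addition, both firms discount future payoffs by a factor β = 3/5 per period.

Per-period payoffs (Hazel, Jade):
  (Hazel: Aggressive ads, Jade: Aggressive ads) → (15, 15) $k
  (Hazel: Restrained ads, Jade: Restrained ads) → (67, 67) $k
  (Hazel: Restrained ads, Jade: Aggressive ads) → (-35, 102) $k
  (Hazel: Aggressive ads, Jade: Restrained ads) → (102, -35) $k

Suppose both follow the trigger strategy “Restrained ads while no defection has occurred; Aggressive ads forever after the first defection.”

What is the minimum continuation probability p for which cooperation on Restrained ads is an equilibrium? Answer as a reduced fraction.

With continuation probability p and discount β, the effective per-period discount factor is βp.
Grim-trigger IC: βp ≥ (102−67)/(102−15) = 35/87.
So p ≥ (35/87)/(3/5) = 175/261.

175/261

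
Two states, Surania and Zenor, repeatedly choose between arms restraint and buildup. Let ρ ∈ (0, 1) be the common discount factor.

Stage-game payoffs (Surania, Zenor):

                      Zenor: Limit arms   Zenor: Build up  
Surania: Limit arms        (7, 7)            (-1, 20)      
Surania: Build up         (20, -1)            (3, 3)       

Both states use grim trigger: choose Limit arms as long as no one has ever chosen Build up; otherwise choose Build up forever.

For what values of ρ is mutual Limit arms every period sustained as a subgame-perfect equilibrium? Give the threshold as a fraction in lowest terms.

13/17

One-period gain from deviating is 20 − 7 = 13. The loss is 7 − 3 = 4 in every subsequent period, with present value 4·ρ/(1−ρ).
Deviation is unprofitable when 4·ρ/(1−ρ) ≥ 13, i.e. ρ/(1−ρ) ≥ 13/4.
Equivalently ρ ≥ 13/(13+4) = 13/17.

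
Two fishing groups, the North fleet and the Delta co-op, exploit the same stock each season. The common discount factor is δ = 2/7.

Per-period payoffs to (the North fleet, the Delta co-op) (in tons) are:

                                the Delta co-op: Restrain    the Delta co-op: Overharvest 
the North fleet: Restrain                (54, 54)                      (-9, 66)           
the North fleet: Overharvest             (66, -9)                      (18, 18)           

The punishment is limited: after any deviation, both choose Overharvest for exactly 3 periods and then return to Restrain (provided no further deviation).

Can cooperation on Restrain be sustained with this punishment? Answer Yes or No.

Yes

A one-shot deviation gives 66 now, then 18 for 3 periods, then back to 54.
Gain from deviating: (66−54) today; loss: (54−18) in each of the next 3 periods.
No-deviation condition: (54−18)(δ+…+δ^3) ≥ 66−54, i.e. δ+…+δ^3 ≥ 1/3.
At δ = 2/7: δ+…+δ^3 = 0.3907 ≥ 0.3333.
So cooperation is sustainable.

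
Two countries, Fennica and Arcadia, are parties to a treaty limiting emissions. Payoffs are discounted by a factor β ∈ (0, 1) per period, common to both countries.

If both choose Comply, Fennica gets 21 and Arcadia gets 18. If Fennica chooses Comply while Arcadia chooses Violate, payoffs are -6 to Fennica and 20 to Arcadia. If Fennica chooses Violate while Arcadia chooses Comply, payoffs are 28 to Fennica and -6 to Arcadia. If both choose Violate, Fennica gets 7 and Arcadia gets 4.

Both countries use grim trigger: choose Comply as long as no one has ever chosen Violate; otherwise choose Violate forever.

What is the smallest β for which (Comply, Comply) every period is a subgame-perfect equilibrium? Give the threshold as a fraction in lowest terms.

Fennica's threshold: (28−21)/(28−7) = 1/3.
Arcadia's threshold: (20−18)/(20−4) = 1/8.
1/3 > 1/8, so Fennica binds and β* = 1/3.

1/3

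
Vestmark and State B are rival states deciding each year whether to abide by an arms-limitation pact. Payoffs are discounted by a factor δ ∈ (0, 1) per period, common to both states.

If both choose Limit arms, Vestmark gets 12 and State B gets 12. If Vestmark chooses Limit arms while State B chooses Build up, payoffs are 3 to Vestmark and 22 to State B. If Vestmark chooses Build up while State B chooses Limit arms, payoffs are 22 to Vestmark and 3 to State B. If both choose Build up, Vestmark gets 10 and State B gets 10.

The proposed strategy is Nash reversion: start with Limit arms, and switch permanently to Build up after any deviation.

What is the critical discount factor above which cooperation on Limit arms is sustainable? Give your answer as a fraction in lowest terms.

5/6

12/(1−δ) ≥ 22 + 10δ/(1−δ)
12 ≥ 22 − 12δ
δ ≥ 10/12 = 5/6.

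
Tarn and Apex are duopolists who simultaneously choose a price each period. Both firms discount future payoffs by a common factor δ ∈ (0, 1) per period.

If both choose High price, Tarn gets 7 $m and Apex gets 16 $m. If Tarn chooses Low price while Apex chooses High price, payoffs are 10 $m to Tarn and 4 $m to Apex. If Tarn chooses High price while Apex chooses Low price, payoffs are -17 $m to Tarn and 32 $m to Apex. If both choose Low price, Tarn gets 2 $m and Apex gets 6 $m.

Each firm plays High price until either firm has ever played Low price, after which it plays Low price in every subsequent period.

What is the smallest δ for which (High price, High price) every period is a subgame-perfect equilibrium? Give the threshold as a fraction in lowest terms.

Tarn: cooperation gives 7 each period; deviation gives 10 once then 2 forever.
  7/(1−δ) ≥ 10 + 2δ/(1−δ) ⇒ δ ≥ 3/8.
Apex: cooperation gives 16 each period; deviation gives 32 once then 6 forever.
  δ ≥ 16/26 = 8/13.
Both must hold, so the binding constraint is Apex's: δ ≥ 8/13.

8/13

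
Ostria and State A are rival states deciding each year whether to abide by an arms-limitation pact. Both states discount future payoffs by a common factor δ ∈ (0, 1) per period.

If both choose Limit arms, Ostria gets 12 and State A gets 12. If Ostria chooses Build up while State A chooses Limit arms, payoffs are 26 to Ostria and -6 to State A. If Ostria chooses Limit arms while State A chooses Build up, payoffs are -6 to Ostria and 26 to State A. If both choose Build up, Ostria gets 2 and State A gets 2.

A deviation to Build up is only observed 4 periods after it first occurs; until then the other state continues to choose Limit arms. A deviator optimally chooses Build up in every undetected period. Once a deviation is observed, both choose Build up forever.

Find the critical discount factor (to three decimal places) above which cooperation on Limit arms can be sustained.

A deviator earns 26 for 4 periods, then 2 forever; cooperating earns 12 forever. Multiplying the IC by (1−δ):
12 ≥ 26(1−δ^4) + 2δ^4, so 24·δ^4 ≥ 14 and δ^4 ≥ 7/12.
δ ≥ (7/12)^(1/4) ≈ 0.874.

0.874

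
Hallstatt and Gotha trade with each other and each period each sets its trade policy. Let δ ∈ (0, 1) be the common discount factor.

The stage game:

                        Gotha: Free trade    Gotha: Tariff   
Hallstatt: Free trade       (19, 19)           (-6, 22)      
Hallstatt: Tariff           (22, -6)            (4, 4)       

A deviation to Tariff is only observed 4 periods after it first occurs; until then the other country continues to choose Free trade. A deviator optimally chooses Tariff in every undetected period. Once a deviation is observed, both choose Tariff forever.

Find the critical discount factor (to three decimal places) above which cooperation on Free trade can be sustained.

The best deviation is to choose Tariff for all 4 undetected periods, earning 22 each, then 4 forever once detected.
Deviation value: 22(1−δ^4)/(1−δ) + 4δ^4/(1−δ); cooperation value: 19/(1−δ).
IC: 19 ≥ 22(1−δ^4) + 4δ^4 = 22 − 18δ^4.
So δ^4 ≥ 3/18 = 1/6, giving δ ≥ (1/6)^(1/4) ≈ 0.639.

0.639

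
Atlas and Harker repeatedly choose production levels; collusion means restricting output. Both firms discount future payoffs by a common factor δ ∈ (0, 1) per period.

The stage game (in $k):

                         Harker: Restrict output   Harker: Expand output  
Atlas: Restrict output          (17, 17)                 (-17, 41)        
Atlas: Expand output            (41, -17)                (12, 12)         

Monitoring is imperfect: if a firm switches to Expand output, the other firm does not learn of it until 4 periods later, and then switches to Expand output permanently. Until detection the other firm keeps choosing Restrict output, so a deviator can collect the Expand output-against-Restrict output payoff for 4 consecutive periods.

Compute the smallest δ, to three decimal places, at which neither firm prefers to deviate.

The best deviation is to choose Expand output for all 4 undetected periods, earning 41 each, then 12 forever once detected.
Deviation value: 41(1−δ^4)/(1−δ) + 12δ^4/(1−δ); cooperation value: 17/(1−δ).
IC: 17 ≥ 41(1−δ^4) + 12δ^4 = 41 − 29δ^4.
So δ^4 ≥ 24/29, giving δ ≥ (24/29)^(1/4) ≈ 0.954.

0.954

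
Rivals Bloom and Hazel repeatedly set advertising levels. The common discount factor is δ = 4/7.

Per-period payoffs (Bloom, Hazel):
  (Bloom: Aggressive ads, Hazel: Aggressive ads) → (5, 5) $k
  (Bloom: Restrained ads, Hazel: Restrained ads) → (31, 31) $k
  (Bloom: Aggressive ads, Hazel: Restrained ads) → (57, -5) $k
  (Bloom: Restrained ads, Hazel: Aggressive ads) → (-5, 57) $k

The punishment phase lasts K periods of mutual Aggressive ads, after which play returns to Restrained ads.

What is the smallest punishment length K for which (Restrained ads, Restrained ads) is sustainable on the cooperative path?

IC: δ(1−δ^K)/(1−δ) ≥ (57−31)/(31−5) = 1.
With δ = 4/7: need 1 − δ^K ≥ 1·(1−4/7)/(4/7), i.e. δ^K ≤ 0.2500.
Since (4/7)^2 = 0.3265 and (4/7)^3 = 0.1866, the smallest such K is 3.

3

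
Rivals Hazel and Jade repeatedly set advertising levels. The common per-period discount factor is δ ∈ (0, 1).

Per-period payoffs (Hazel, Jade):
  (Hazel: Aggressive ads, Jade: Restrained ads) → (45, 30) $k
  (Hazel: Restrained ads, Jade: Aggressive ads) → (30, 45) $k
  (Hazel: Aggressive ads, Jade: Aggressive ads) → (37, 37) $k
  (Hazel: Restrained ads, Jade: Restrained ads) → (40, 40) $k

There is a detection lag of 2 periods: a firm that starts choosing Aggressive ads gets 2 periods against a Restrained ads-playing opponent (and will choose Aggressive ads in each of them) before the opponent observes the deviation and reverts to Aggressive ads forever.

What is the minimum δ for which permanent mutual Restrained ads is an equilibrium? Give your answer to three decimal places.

0.791

A deviator earns 45 for 2 periods, then 37 forever; cooperating earns 40 forever. Multiplying the IC by (1−δ):
40 ≥ 45(1−δ^2) + 37δ^2, so 8·δ^2 ≥ 5 and δ^2 ≥ 5/8.
δ ≥ (5/8)^(1/2) ≈ 0.791.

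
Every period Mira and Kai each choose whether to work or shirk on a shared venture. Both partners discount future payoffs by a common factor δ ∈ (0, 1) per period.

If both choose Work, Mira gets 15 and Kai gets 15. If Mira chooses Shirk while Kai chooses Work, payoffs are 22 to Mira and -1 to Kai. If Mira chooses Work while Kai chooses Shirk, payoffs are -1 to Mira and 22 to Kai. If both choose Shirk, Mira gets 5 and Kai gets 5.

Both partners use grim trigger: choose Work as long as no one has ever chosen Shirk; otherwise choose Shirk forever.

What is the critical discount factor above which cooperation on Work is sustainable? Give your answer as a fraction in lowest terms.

7/17

15/(1−δ) ≥ 22 + 5δ/(1−δ)
15 ≥ 22 − 17δ
δ ≥ 7/17.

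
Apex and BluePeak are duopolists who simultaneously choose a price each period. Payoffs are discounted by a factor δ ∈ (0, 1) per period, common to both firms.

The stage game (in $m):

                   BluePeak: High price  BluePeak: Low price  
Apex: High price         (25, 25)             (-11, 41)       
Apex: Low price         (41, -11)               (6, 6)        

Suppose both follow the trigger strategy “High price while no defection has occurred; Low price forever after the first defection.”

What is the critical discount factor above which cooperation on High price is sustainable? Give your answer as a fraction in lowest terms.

16/35

One-period gain from deviating is 41 − 25 = 16. The loss is 25 − 6 = 19 in every subsequent period, with present value 19·δ/(1−δ).
Deviation is unprofitable when 19·δ/(1−δ) ≥ 16, i.e. δ/(1−δ) ≥ 16/19.
Equivalently δ ≥ 16/(16+19) = 16/35.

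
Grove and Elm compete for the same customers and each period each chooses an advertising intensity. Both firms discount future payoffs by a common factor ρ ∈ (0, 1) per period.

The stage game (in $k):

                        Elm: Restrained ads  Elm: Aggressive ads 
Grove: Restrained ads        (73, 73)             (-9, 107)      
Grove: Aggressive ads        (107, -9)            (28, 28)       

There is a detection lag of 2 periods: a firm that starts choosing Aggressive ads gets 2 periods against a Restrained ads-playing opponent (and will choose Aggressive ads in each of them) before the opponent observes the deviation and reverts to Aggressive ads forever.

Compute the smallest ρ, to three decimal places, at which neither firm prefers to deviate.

Deviating for the 2 undetected periods gains 107−73 = 34 per period over cooperation, then loses 73−28 = 45 per period forever once punishment starts.
Gain: 34(1 + ρ + … + ρ^1); loss: 45·ρ^2/(1−ρ).
No profitable deviation ⇔ 34(1−ρ^2) ≤ 45·ρ^2, i.e. ρ^2 ≥ 34/(34+45) = 34/79.
Hence ρ ≥ (34/79)^(1/2) ≈ 0.656.

0.656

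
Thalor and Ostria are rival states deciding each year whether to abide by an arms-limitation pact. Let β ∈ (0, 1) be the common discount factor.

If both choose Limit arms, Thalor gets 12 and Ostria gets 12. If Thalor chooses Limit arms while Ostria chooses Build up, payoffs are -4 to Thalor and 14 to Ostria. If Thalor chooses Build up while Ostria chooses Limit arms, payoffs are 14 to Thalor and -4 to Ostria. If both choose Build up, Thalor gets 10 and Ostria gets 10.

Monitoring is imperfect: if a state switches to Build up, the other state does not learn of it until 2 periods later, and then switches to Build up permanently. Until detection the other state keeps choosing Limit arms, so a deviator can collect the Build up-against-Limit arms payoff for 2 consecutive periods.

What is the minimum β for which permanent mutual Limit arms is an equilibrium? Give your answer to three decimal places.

0.707

A deviator earns 14 for 2 periods, then 10 forever; cooperating earns 12 forever. Multiplying the IC by (1−β):
12 ≥ 14(1−β^2) + 10β^2, so 4·β^2 ≥ 2 and β^2 ≥ 1/2.
β ≥ (1/2)^(1/2) ≈ 0.707.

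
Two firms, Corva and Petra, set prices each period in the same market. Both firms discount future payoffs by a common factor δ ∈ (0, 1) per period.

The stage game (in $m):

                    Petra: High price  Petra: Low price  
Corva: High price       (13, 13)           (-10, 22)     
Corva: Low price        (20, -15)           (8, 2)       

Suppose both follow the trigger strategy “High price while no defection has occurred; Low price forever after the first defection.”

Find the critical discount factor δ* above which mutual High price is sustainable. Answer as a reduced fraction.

7/12

Corva: cooperation gives 13 each period; deviation gives 20 once then 8 forever.
  13/(1−δ) ≥ 20 + 8δ/(1−δ) ⇒ δ ≥ 7/12.
Petra: cooperation gives 13 each period; deviation gives 22 once then 2 forever.
  δ ≥ 9/20.
Both must hold, so the binding constraint is Corva's: δ ≥ 7/12.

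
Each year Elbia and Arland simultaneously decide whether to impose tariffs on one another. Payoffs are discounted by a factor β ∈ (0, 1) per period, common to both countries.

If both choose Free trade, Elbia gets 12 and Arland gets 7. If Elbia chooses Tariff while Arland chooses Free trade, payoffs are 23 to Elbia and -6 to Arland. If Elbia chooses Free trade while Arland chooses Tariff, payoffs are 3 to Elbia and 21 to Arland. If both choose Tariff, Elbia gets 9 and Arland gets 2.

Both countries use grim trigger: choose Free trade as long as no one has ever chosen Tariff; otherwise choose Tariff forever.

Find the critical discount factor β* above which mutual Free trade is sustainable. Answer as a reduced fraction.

11/14

Elbia: cooperation gives 12 each period; deviation gives 23 once then 9 forever.
  12/(1−β) ≥ 23 + 9β/(1−β) ⇒ β ≥ 11/14.
Arland: cooperation gives 7 each period; deviation gives 21 once then 2 forever.
  β ≥ 14/19.
Both must hold, so the binding constraint is Elbia's: β ≥ 11/14.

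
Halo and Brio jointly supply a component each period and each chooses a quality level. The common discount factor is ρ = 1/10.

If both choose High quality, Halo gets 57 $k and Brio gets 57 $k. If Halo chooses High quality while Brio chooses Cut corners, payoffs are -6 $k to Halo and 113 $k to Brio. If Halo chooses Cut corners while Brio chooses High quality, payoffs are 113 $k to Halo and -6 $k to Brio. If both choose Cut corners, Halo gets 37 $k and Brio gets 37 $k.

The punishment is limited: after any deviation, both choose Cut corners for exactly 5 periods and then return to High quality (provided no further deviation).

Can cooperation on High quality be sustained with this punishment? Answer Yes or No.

A one-shot deviation gives 113 now, then 37 for 5 periods, then back to 57.
Gain from deviating: (113−57) today; loss: (57−37) in each of the next 5 periods.
No-deviation condition: (57−37)(ρ+…+ρ^5) ≥ 113−57, i.e. ρ+…+ρ^5 ≥ 14/5.
At ρ = 1/10: ρ+…+ρ^5 = 0.1111 < 2.8000.
So cooperation is not sustainable.

No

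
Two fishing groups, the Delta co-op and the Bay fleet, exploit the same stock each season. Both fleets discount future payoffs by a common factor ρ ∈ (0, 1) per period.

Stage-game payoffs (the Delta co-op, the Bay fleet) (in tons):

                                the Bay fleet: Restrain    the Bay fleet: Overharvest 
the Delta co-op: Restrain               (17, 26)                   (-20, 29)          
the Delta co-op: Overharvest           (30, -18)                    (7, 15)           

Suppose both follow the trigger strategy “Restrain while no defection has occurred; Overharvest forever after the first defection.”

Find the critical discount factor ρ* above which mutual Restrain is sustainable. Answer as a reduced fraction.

13/23

For the Delta co-op: deviation gain 30−17 = 13, per-period punishment loss 17−7 = 10. IC gives ρ ≥ 13/23.
For the Bay fleet: gain 3, loss 11 per period, so ρ ≥ 3/14.
The tighter constraint is the Delta co-op's, so cooperation needs ρ ≥ 13/23.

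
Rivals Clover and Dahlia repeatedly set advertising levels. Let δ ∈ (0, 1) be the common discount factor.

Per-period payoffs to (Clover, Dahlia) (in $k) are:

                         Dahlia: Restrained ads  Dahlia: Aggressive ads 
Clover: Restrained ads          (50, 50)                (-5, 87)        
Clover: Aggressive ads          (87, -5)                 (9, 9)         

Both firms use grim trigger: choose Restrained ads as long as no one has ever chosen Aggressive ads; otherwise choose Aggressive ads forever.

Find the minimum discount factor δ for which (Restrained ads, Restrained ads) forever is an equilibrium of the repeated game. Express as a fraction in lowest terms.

37/78

One-period gain from deviating is 87 − 50 = 37. The loss is 50 − 9 = 41 in every subsequent period, with present value 41·δ/(1−δ).
Deviation is unprofitable when 41·δ/(1−δ) ≥ 37, i.e. δ/(1−δ) ≥ 37/41.
Equivalently δ ≥ 37/(37+41) = 37/78.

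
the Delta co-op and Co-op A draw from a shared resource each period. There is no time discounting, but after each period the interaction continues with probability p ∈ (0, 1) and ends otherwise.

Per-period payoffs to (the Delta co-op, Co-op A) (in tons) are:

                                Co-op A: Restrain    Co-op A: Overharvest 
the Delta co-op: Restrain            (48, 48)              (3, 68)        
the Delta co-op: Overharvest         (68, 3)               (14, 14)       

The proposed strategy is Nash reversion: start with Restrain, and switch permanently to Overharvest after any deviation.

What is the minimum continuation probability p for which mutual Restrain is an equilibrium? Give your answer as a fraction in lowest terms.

10/27

With no time discounting, the continuation probability p plays the role of the discount factor.
Grim-trigger IC: 48/(1−p) ≥ 68 + 14p/(1−p) ⇒ p ≥ (68−48)/(68−14) = 10/27.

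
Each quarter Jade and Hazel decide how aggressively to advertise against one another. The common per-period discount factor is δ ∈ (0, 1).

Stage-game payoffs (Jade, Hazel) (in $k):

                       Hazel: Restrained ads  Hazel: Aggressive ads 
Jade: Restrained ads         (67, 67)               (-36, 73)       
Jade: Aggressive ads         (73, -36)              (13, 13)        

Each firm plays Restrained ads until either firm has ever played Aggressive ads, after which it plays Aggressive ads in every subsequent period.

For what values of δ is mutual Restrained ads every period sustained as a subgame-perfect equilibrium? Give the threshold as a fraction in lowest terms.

67/(1−δ) ≥ 73 + 13δ/(1−δ)
67 ≥ 73 − 60δ
δ ≥ 6/60 = 1/10.

1/10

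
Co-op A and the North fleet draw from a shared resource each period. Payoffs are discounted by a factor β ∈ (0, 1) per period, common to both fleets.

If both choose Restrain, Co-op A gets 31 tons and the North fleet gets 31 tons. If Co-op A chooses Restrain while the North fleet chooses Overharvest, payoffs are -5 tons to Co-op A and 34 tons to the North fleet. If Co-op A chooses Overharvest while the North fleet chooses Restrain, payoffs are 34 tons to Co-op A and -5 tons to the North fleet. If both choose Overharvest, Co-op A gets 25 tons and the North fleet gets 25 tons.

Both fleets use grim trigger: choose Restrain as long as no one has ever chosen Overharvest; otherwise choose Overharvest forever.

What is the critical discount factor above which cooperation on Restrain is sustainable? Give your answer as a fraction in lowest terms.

Cooperation forever yields 31 each period: 31/(1−β).
Deviating yields 34 once, then 25 forever: 34 + 25β/(1−β).
No profitable deviation requires 31/(1−β) ≥ 34 + 25β/(1−β).
Multiplying by (1−β): 31 ≥ 34(1−β) + 25β = 34 − 9β.
So 9β ≥ 3, i.e. β ≥ 3/9 = 1/3.

1/3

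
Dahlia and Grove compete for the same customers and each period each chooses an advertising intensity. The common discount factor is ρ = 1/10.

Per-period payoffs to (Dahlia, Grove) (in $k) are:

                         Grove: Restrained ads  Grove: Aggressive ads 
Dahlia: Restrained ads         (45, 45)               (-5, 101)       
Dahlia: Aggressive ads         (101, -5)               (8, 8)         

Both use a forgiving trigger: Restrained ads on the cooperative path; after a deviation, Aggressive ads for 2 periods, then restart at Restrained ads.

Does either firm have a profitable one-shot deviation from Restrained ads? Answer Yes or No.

Yes

Comparing payoff streams over the 3 periods until play realigns: cooperate → 45(1+ρ+…+ρ^2); deviate → 101 + 8(ρ+…+ρ^2).
Cooperation is sustained iff (45−8)(ρ+…+ρ^2) ≥ 101−45.
ρ+…+ρ^2 = 1/10·(1−(1/10)^2)/(1−1/10) = 0.1100, and (101−45)/(45−8) = 1.5135.
0.1100 < 1.5135, so cooperation is not sustainable.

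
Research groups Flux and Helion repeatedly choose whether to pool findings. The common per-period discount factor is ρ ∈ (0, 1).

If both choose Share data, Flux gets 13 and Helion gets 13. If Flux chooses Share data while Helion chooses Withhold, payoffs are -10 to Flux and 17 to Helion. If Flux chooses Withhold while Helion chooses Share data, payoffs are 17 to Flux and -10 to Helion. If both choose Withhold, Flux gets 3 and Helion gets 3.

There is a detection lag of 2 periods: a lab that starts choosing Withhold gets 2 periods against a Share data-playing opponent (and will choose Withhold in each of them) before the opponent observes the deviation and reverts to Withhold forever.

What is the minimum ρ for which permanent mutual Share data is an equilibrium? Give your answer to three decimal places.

Deviating for the 2 undetected periods gains 17−13 = 4 per period over cooperation, then loses 13−3 = 10 per period forever once punishment starts.
Gain: 4(1 + ρ + … + ρ^1); loss: 10·ρ^2/(1−ρ).
No profitable deviation ⇔ 4(1−ρ^2) ≤ 10·ρ^2, i.e. ρ^2 ≥ 4/(4+10) = 2/7.
Hence ρ ≥ (2/7)^(1/2) ≈ 0.535.

0.535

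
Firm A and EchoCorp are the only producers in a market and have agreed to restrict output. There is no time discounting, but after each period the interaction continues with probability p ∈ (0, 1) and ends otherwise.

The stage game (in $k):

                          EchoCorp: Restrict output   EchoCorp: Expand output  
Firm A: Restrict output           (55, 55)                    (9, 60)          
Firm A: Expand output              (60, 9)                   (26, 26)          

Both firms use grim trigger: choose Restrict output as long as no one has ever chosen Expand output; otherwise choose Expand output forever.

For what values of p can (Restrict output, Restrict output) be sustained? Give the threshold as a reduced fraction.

With no time discounting, the continuation probability p plays the role of the discount factor.
Grim-trigger IC: 55/(1−p) ≥ 60 + 26p/(1−p) ⇒ p ≥ (60−55)/(60−26) = 5/34.

5/34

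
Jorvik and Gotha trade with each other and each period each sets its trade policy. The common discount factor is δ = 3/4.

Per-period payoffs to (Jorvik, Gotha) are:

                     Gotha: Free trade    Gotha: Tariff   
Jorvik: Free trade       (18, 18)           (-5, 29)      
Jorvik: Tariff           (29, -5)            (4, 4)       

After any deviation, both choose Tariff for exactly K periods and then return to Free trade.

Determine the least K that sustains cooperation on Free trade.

2

Need Σ_{k=1}^{K} δ^k ≥ (29−18)/(18−4) = 0.7857 at δ = 3/4.
At K = 1 the sum is 0.7500 < 0.7857; at K = 2 it is 1.3125 ≥ 0.7857.
So the minimum punishment length is K = 2.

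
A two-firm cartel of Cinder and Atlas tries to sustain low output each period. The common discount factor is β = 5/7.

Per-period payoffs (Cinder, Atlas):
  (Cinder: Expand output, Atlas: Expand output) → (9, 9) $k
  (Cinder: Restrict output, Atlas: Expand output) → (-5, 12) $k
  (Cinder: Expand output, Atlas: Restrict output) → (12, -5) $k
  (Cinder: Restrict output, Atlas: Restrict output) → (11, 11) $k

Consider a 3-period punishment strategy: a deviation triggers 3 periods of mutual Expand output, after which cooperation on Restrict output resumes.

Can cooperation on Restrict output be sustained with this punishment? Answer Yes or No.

Yes

Comparing payoff streams over the 4 periods until play realigns: cooperate → 11(1+β+…+β^3); deviate → 12 + 9(β+…+β^3).
Cooperation is sustained iff (11−9)(β+…+β^3) ≥ 12−11.
β+…+β^3 = 5/7·(1−(5/7)^3)/(1−5/7) = 1.5889, and (12−11)/(11−9) = 0.5000.
1.5889 ≥ 0.5000, so cooperation is sustainable.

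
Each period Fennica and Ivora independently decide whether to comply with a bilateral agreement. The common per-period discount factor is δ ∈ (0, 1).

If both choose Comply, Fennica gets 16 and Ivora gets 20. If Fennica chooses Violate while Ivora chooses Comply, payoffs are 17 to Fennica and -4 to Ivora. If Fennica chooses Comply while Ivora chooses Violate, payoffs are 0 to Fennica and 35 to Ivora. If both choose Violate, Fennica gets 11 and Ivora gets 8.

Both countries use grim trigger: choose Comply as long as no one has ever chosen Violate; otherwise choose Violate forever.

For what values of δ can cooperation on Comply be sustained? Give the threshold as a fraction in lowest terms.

For Fennica: deviation gain 17−16 = 1, per-period punishment loss 16−11 = 5. IC gives δ ≥ 1/6.
For Ivora: gain 15, loss 12 per period, so δ ≥ 15/27 = 5/9.
The tighter constraint is Ivora's, so cooperation needs δ ≥ 5/9.

5/9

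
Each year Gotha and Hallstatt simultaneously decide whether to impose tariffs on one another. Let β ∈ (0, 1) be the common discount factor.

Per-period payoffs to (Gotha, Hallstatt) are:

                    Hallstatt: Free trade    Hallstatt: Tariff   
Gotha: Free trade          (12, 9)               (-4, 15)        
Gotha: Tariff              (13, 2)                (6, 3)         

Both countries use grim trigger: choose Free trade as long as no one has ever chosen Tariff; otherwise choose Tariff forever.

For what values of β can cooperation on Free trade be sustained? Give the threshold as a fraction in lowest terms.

1/2

For Gotha: deviation gain 13−12 = 1, per-period punishment loss 12−6 = 6. IC gives β ≥ 1/7.
For Hallstatt: gain 6, loss 6 per period, so β ≥ 6/12 = 1/2.
The tighter constraint is Hallstatt's, so cooperation needs β ≥ 1/2.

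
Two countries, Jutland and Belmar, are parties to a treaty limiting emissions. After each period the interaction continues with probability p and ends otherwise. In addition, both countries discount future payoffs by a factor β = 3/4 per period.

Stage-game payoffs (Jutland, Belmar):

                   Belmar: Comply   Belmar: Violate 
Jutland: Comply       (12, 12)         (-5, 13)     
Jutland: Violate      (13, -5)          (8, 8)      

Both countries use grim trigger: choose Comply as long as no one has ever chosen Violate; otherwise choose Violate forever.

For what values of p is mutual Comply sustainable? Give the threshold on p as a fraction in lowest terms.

Expected continuation weight on next period's payoff is β·p = 3/4·p, which plays the role of the discount factor.
Cooperation requires 3/4·p ≥ (13−12)/(13−8) = 1/5, hence p ≥ 4/15.

4/15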